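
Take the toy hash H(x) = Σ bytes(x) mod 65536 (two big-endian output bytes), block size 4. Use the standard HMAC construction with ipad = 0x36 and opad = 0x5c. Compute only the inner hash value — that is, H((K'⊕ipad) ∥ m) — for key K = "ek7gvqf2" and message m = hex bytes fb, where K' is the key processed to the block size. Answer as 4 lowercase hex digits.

0276

Key "ek7gvqf2" = 65 6b 37 67 76 71 66 32 is 8 bytes > B = 4, so hash it first: H(key) = 02 ed, then zero-pad to 4 bytes: K' = 02 ed 00 00.
K' ⊕ ipad = 34 db 36 36.
Inner input = 34 db 36 36 ∥ fb.
Inner hash: sum = 52+219+54+54+251 = 630 → 02 76.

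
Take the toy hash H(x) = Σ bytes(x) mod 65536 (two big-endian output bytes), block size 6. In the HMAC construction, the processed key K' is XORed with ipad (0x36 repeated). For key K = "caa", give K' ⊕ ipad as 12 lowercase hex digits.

555757363636

Key "caa" = 63 61 61 is 3 bytes ≤ B = 6; zero-pad to 6 bytes: K' = 63 61 61 00 00 00.
XOR each byte with 0x36: 63⊕36=55, 61⊕36=57, 61⊕36=57, 00⊕36=36, 00⊕36=36, 00⊕36=36.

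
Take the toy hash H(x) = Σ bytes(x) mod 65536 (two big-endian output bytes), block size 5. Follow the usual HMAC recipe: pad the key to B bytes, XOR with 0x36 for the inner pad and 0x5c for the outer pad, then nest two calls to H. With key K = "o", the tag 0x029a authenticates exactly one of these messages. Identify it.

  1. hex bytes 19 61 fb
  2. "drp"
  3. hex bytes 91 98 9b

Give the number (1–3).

3

Key "o" = 6f is 1 byte ≤ B = 5; zero-pad to 5 bytes: K' = 6f 00 00 00 00.
K' ⊕ ipad = 59 36 36 36 36; K' ⊕ opad = 33 5c 5c 5c 5c.
m1: inner = H(59 36 36 36 36 19 61 fb) = 02 a6; tag = H(33 5c 5c 5c 5c 02 a6) = 024b
m2: inner = H(59 36 36 36 36 64 72 70) = 02 77; tag = H(33 5c 5c 5c 5c 02 77) = 021c
m3: inner = H(59 36 36 36 36 91 98 9b) = 02 f5; tag = H(33 5c 5c 5c 5c 02 f5) = 029a ← matches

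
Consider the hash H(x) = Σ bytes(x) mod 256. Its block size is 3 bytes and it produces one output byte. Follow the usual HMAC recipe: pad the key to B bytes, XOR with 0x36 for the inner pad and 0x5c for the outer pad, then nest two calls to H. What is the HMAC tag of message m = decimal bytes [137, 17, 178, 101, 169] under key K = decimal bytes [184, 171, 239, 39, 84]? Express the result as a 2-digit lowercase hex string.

0a

Key decimal bytes [184, 171, 239, 39, 84] = b8 ab ef 27 54 is 5 bytes > B = 3, so hash it first: H(key) = cd, then zero-pad to 3 bytes: K' = cd 00 00.
K' ⊕ ipad = fb 36 36.  K' ⊕ opad = 91 5c 5c.
Inner input = (K'⊕ipad) ∥ m = fb 36 36 ∥ 89 11 b2 65 a9.
Inner hash: sum = 251+54+54+137+17+178+101+169 = 961; mod 256 = 193 → c1.
Outer input = (K'⊕opad) ∥ inner = 91 5c 5c ∥ c1.
Outer hash (tag): sum = 145+92+92+193 = 522; mod 256 = 10 → 0a.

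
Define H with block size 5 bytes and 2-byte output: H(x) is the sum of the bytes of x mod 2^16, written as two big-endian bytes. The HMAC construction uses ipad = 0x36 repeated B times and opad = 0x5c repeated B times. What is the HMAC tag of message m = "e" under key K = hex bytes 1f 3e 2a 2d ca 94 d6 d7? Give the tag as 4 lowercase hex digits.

Key hex bytes 1f 3e 2a 2d ca 94 d6 d7 is 8 bytes > B = 5, so hash it first: H(key) = 03 bf, then zero-pad to 5 bytes: K' = 03 bf 00 00 00.
K' ⊕ ipad = 35 89 36 36 36.  K' ⊕ opad = 5f e3 5c 5c 5c.
Inner input = (K'⊕ipad) ∥ m = 35 89 36 36 36 ∥ 65.
Inner hash: sum = 53+137+54+54+54+101 = 453 → 01 c5.
Outer input = (K'⊕opad) ∥ inner = 5f e3 5c 5c 5c ∥ 01 c5.
Outer hash (tag): sum = 95+227+92+92+92+1+197 = 796 → 03 1c.

031c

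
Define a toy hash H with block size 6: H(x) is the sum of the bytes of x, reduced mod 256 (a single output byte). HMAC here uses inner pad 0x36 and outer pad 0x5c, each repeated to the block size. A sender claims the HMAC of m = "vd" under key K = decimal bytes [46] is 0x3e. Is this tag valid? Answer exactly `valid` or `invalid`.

valid

Key decimal bytes [46] = 2e is 1 byte ≤ B = 6; zero-pad to 6 bytes: K' = 2e 00 00 00 00 00.
K' ⊕ ipad = 18 36 36 36 36 36; K' ⊕ opad = 72 5c 5c 5c 5c 5c.
Inner hash: sum = 24+54+54+54+54+54+118+100 = 512; mod 256 = 0 → 00.
Outer hash (recomputed tag): sum = 114+92+92+92+92+92+0 = 574; mod 256 = 62 → 3e.
Recomputed tag = 3e; claimed = 3e → match.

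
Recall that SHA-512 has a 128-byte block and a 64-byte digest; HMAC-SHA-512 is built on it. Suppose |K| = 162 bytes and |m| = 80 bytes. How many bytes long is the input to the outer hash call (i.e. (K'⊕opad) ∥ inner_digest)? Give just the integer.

192

Key is 162 > 128 bytes, so it is hashed to 64 bytes then zero-padded to 128: |K'| = 128.
Outer input = (K'⊕opad) ∥ H(inner) → 128 + 64 = 192 bytes.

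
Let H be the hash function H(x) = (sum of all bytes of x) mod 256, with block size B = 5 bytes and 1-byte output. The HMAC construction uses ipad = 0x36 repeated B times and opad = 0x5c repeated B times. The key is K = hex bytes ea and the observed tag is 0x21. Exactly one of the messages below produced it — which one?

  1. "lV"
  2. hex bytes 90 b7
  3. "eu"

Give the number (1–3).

Key hex bytes ea is 1 byte ≤ B = 5; zero-pad to 5 bytes: K' = ea 00 00 00 00.
K' ⊕ ipad = dc 36 36 36 36; K' ⊕ opad = b6 5c 5c 5c 5c.
m1: inner = H(dc 36 36 36 36 6c 56) = 76; tag = H(b6 5c 5c 5c 5c 76) = 9c
m2: inner = H(dc 36 36 36 36 90 b7) = fb; tag = H(b6 5c 5c 5c 5c fb) = 21 ← matches
m3: inner = H(dc 36 36 36 36 65 75) = 8e; tag = H(b6 5c 5c 5c 5c 8e) = b4

2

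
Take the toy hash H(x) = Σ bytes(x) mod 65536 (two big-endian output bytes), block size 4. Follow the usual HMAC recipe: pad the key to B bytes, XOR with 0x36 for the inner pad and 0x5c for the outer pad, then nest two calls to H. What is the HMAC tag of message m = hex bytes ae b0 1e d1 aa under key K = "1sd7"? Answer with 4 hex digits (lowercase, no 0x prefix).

Key "1sd7" = 31 73 64 37 is exactly B = 4 bytes: K' = 31 73 64 37.
K' ⊕ ipad = 07 45 52 01.  K' ⊕ opad = 6d 2f 38 6b.
Inner input = (K'⊕ipad) ∥ m = 07 45 52 01 ∥ ae b0 1e d1 aa.
Inner hash: sum = 7+69+82+1+174+176+30+209+170 = 918 → 03 96.
Outer input = (K'⊕opad) ∥ inner = 6d 2f 38 6b ∥ 03 96.
Outer hash (tag): sum = 109+47+56+107+3+150 = 472 → 01 d8.

01d8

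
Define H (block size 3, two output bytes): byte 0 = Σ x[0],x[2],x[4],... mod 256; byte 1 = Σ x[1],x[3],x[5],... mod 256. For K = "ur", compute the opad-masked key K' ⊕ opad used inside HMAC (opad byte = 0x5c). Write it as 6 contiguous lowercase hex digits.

Key "ur" = 75 72 is 2 bytes ≤ B = 3; zero-pad to 3 bytes: K' = 75 72 00.
XOR each byte with 0x5c: 75⊕5c=29, 72⊕5c=2e, 00⊕5c=5c.

292e5c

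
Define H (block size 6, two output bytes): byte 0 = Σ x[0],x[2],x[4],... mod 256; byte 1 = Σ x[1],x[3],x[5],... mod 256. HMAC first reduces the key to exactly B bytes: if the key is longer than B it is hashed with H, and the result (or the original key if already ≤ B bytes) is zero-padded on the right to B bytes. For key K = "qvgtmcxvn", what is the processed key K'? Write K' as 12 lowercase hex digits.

2bc300000000

|K| = 9 > B = 6, so first hash the key.
H(K): even-index sum = 555 mod 256 = 43; odd-index sum = 451 mod 256 = 195 → 2b c3.
Zero-pad H(K) = 2b c3 to 6 bytes: K' = 2b c3 00 00 00 00.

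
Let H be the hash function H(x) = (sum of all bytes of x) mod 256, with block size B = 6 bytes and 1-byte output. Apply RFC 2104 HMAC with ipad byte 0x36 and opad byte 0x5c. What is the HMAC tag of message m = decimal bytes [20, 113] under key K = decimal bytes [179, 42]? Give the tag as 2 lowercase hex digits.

d3

Key decimal bytes [179, 42] = b3 2a is 2 bytes ≤ B = 6; zero-pad to 6 bytes: K' = b3 2a 00 00 00 00.
K' ⊕ ipad = 85 1c 36 36 36 36.  K' ⊕ opad = ef 76 5c 5c 5c 5c.
Inner input = (K'⊕ipad) ∥ m = 85 1c 36 36 36 36 ∥ 14 71.
Inner hash: sum = 133+28+54+54+54+54+20+113 = 510; mod 256 = 254 → fe.
Outer input = (K'⊕opad) ∥ inner = ef 76 5c 5c 5c 5c ∥ fe.
Outer hash (tag): sum = 239+118+92+92+92+92+254 = 979; mod 256 = 211 → d3.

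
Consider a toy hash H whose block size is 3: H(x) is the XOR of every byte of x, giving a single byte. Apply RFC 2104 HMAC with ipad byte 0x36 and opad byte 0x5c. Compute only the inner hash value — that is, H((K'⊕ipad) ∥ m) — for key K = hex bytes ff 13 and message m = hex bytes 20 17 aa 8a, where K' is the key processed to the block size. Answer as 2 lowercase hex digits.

Key hex bytes ff 13 is 2 bytes ≤ B = 3; zero-pad to 3 bytes: K' = ff 13 00.
K' ⊕ ipad = c9 25 36.
Inner input = c9 25 36 ∥ 20 17 aa 8a.
Inner hash: XOR c9⊕25⊕36⊕20⊕17⊕aa⊕8a = cd.

cd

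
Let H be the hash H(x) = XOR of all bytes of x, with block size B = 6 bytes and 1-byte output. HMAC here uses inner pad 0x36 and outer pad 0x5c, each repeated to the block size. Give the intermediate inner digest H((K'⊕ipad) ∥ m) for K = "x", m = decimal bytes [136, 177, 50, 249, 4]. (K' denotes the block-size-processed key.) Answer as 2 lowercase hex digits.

Key "x" = 78 is 1 byte ≤ B = 6; zero-pad to 6 bytes: K' = 78 00 00 00 00 00.
K' ⊕ ipad = 4e 36 36 36 36 36.
Inner input = 4e 36 36 36 36 36 ∥ 88 b1 32 f9 04.
Inner hash: XOR 4e⊕36⊕36⊕36⊕36⊕36⊕88⊕b1⊕32⊕f9⊕04 = 8e.

8e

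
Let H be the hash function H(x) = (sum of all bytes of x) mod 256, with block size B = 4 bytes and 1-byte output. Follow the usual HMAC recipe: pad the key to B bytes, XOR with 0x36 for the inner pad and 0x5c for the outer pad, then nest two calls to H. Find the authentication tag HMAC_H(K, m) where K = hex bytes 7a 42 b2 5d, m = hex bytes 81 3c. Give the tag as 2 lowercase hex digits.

Key hex bytes 7a 42 b2 5d is exactly B = 4 bytes: K' = 7a 42 b2 5d.
K' ⊕ ipad = 4c 74 84 6b.  K' ⊕ opad = 26 1e ee 01.
Inner input = (K'⊕ipad) ∥ m = 4c 74 84 6b ∥ 81 3c.
Inner hash: sum = 76+116+132+107+129+60 = 620; mod 256 = 108 → 6c.
Outer input = (K'⊕opad) ∥ inner = 26 1e ee 01 ∥ 6c.
Outer hash (tag): sum = 38+30+238+1+108 = 415; mod 256 = 159 → 9f.

9f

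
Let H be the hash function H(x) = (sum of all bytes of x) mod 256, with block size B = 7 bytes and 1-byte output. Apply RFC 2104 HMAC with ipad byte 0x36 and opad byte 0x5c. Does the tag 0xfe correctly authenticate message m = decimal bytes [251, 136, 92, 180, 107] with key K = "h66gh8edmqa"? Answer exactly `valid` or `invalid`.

Key "h66gh8edmqa" = 68 36 36 67 68 38 65 64 6d 71 61 is 11 bytes > B = 7, so hash it first: H(key) = e3, then zero-pad to 7 bytes: K' = e3 00 00 00 00 00 00.
K' ⊕ ipad = d5 36 36 36 36 36 36; K' ⊕ opad = bf 5c 5c 5c 5c 5c 5c.
Inner hash: sum = 213+54+54+54+54+54+54+251+136+92+180+107 = 1303; mod 256 = 23 → 17.
Outer hash (recomputed tag): sum = 191+92+92+92+92+92+92+23 = 766; mod 256 = 254 → fe.
Recomputed tag = fe; claimed = fe → match.

valid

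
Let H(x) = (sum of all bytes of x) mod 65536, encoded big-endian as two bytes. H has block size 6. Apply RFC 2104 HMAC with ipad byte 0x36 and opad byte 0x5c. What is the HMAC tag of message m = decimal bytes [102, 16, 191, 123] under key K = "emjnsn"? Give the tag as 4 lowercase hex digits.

01e5

Key "emjnsn" = 65 6d 6a 6e 73 6e is exactly B = 6 bytes: K' = 65 6d 6a 6e 73 6e.
K' ⊕ ipad = 53 5b 5c 58 45 58.  K' ⊕ opad = 39 31 36 32 2f 32.
Inner input = (K'⊕ipad) ∥ m = 53 5b 5c 58 45 58 ∥ 66 10 bf 7b.
Inner hash: sum = 83+91+92+88+69+88+102+16+191+123 = 943 → 03 af.
Outer input = (K'⊕opad) ∥ inner = 39 31 36 32 2f 32 ∥ 03 af.
Outer hash (tag): sum = 57+49+54+50+47+50+3+175 = 485 → 01 e5.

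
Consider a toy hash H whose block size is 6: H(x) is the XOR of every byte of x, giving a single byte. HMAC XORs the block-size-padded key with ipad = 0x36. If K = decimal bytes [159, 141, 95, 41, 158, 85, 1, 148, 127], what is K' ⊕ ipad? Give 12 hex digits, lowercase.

733636363636

Key decimal bytes [159, 141, 95, 41, 158, 85, 1, 148, 127] = 9f 8d 5f 29 9e 55 01 94 7f is 9 bytes > B = 6, so hash it first: H(key) = 45, then zero-pad to 6 bytes: K' = 45 00 00 00 00 00.
XOR each byte with 0x36: 45⊕36=73, 00⊕36=36, 00⊕36=36, 00⊕36=36, 00⊕36=36, 00⊕36=36.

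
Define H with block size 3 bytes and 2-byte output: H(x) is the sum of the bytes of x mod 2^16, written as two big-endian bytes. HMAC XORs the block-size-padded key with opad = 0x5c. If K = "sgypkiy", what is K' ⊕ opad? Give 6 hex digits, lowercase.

Key "sgypkiy" = 73 67 79 70 6b 69 79 is 7 bytes > B = 3, so hash it first: H(key) = 03 10, then zero-pad to 3 bytes: K' = 03 10 00.
XOR each byte with 0x5c: 03⊕5c=5f, 10⊕5c=4c, 00⊕5c=5c.

5f4c5c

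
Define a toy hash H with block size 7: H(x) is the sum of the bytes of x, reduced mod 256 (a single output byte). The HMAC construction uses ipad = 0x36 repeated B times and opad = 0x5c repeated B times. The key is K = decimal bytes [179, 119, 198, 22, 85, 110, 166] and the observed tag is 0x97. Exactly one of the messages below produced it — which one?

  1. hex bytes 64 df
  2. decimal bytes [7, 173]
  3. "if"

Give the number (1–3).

1

Key decimal bytes [179, 119, 198, 22, 85, 110, 166] = b3 77 c6 16 55 6e a6 is exactly B = 7 bytes: K' = b3 77 c6 16 55 6e a6.
K' ⊕ ipad = 85 41 f0 20 63 58 90; K' ⊕ opad = ef 2b 9a 4a 09 32 fa.
m1: inner = H(85 41 f0 20 63 58 90 64 df) = 64; tag = H(ef 2b 9a 4a 09 32 fa 64) = 97 ← matches
m2: inner = H(85 41 f0 20 63 58 90 07 ad) = d5; tag = H(ef 2b 9a 4a 09 32 fa d5) = 08
m3: inner = H(85 41 f0 20 63 58 90 69 66) = f0; tag = H(ef 2b 9a 4a 09 32 fa f0) = 23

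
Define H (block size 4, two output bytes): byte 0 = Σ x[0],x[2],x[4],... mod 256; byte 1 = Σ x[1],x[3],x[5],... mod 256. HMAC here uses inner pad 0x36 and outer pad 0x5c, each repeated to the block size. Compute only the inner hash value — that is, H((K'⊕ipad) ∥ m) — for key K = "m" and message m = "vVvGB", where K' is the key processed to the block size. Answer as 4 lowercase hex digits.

bf09

Key "m" = 6d is 1 byte ≤ B = 4; zero-pad to 4 bytes: K' = 6d 00 00 00.
K' ⊕ ipad = 5b 36 36 36.
Inner input = 5b 36 36 36 ∥ 76 56 76 47 42.
Inner hash: even-index sum = 447 mod 256 = 191; odd-index sum = 265 mod 256 = 9 → bf 09.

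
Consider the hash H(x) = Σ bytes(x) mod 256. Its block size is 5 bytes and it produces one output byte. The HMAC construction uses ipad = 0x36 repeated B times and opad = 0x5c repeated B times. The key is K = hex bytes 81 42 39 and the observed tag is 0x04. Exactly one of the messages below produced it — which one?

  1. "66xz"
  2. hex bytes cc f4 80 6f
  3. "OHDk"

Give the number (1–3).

3

Key hex bytes 81 42 39 is 3 bytes ≤ B = 5; zero-pad to 5 bytes: K' = 81 42 39 00 00.
K' ⊕ ipad = b7 74 0f 36 36; K' ⊕ opad = dd 1e 65 5c 5c.
m1: inner = H(b7 74 0f 36 36 36 36 78 7a) = 04; tag = H(dd 1e 65 5c 5c 04) = 1c
m2: inner = H(b7 74 0f 36 36 cc f4 80 6f) = 55; tag = H(dd 1e 65 5c 5c 55) = 6d
m3: inner = H(b7 74 0f 36 36 4f 48 44 6b) = ec; tag = H(dd 1e 65 5c 5c ec) = 04 ← matches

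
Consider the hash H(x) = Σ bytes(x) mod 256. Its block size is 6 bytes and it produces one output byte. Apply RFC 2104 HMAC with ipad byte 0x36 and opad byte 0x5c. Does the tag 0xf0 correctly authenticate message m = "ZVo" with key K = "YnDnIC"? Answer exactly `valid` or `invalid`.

Key "YnDnIC" = 59 6e 44 6e 49 43 is exactly B = 6 bytes: K' = 59 6e 44 6e 49 43.
K' ⊕ ipad = 6f 58 72 58 7f 75; K' ⊕ opad = 05 32 18 32 15 1f.
Inner hash: sum = 111+88+114+88+127+117+90+86+111 = 932; mod 256 = 164 → a4.
Outer hash (recomputed tag): sum = 5+50+24+50+21+31+164 = 345; mod 256 = 89 → 59.
Recomputed tag = 59; claimed = f0 → mismatch.

invalid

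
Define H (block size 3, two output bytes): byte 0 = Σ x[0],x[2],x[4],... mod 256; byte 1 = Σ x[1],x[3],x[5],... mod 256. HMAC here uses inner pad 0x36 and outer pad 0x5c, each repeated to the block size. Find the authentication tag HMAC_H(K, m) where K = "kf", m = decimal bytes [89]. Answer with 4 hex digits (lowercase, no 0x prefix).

Key "kf" = 6b 66 is 2 bytes ≤ B = 3; zero-pad to 3 bytes: K' = 6b 66 00.
K' ⊕ ipad = 5d 50 36.  K' ⊕ opad = 37 3a 5c.
Inner input = (K'⊕ipad) ∥ m = 5d 50 36 ∥ 59.
Inner hash: even-index sum = 147 mod 256 = 147; odd-index sum = 169 mod 256 = 169 → 93 a9.
Outer input = (K'⊕opad) ∥ inner = 37 3a 5c ∥ 93 a9.
Outer hash (tag): even-index sum = 316 mod 256 = 60; odd-index sum = 205 mod 256 = 205 → 3c cd.

3ccd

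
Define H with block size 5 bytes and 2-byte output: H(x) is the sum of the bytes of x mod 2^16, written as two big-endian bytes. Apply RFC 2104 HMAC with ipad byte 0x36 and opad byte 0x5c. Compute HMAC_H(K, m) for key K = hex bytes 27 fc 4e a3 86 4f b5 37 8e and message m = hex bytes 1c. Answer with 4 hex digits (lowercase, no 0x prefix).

01f1

Key hex bytes 27 fc 4e a3 86 4f b5 37 8e is 9 bytes > B = 5, so hash it first: H(key) = 04 63, then zero-pad to 5 bytes: K' = 04 63 00 00 00.
K' ⊕ ipad = 32 55 36 36 36.  K' ⊕ opad = 58 3f 5c 5c 5c.
Inner input = (K'⊕ipad) ∥ m = 32 55 36 36 36 ∥ 1c.
Inner hash: sum = 50+85+54+54+54+28 = 325 → 01 45.
Outer input = (K'⊕opad) ∥ inner = 58 3f 5c 5c 5c ∥ 01 45.
Outer hash (tag): sum = 88+63+92+92+92+1+69 = 497 → 01 f1.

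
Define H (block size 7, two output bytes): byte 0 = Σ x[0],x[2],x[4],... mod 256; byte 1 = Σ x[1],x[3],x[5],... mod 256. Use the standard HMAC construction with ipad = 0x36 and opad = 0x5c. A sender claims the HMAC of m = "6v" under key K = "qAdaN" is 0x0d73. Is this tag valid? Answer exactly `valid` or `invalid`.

valid

Key "qAdaN" = 71 41 64 61 4e is 5 bytes ≤ B = 7; zero-pad to 7 bytes: K' = 71 41 64 61 4e 00 00.
K' ⊕ ipad = 47 77 52 57 78 36 36; K' ⊕ opad = 2d 1d 38 3d 12 5c 5c.
Inner hash: even-index sum = 445 mod 256 = 189; odd-index sum = 314 mod 256 = 58 → bd 3a.
Outer hash (recomputed tag): even-index sum = 269 mod 256 = 13; odd-index sum = 371 mod 256 = 115 → 0d 73.
Recomputed tag = 0d73; claimed = 0d73 → match.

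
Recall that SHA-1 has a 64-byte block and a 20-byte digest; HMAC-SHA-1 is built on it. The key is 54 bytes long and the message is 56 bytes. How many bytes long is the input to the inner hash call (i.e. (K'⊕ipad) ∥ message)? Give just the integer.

Key is 54 ≤ 64 bytes, zero-padded: |K'| = 64.
Inner input = (K'⊕ipad) ∥ m → 64 + 56 = 120 bytes.

120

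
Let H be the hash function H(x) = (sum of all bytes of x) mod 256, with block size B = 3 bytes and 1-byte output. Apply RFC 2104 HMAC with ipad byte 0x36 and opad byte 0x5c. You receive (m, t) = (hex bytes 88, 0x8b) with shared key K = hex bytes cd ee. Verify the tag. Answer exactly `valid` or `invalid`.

invalid

Key hex bytes cd ee is 2 bytes ≤ B = 3; zero-pad to 3 bytes: K' = cd ee 00.
K' ⊕ ipad = fb d8 36; K' ⊕ opad = 91 b2 5c.
Inner hash: sum = 251+216+54+136 = 657; mod 256 = 145 → 91.
Outer hash (recomputed tag): sum = 145+178+92+145 = 560; mod 256 = 48 → 30.
Recomputed tag = 30; claimed = 8b → mismatch.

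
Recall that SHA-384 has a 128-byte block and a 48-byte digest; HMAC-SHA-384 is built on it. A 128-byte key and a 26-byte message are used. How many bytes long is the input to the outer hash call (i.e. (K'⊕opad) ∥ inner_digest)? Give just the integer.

Key is 128 ≤ 128 bytes, zero-padded: |K'| = 128.
Outer input = (K'⊕opad) ∥ H(inner) → 128 + 48 = 176 bytes.

176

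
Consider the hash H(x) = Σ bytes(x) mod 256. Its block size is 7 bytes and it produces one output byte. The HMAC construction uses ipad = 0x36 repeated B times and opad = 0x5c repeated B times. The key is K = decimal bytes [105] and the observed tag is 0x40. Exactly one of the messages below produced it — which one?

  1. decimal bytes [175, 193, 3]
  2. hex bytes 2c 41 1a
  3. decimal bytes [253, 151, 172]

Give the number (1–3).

3

Key decimal bytes [105] = 69 is 1 byte ≤ B = 7; zero-pad to 7 bytes: K' = 69 00 00 00 00 00 00.
K' ⊕ ipad = 5f 36 36 36 36 36 36; K' ⊕ opad = 35 5c 5c 5c 5c 5c 5c.
m1: inner = H(5f 36 36 36 36 36 36 af c1 03) = 16; tag = H(35 5c 5c 5c 5c 5c 5c 16) = 73
m2: inner = H(5f 36 36 36 36 36 36 2c 41 1a) = 2a; tag = H(35 5c 5c 5c 5c 5c 5c 2a) = 87
m3: inner = H(5f 36 36 36 36 36 36 fd 97 ac) = e3; tag = H(35 5c 5c 5c 5c 5c 5c e3) = 40 ← matches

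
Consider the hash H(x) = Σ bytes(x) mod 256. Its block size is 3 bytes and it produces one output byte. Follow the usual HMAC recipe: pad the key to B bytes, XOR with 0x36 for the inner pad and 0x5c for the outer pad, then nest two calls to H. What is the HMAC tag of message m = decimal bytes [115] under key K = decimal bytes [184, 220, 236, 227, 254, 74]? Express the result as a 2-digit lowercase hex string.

2b

Key decimal bytes [184, 220, 236, 227, 254, 74] = b8 dc ec e3 fe 4a is 6 bytes > B = 3, so hash it first: H(key) = ab, then zero-pad to 3 bytes: K' = ab 00 00.
K' ⊕ ipad = 9d 36 36.  K' ⊕ opad = f7 5c 5c.
Inner input = (K'⊕ipad) ∥ m = 9d 36 36 ∥ 73.
Inner hash: sum = 157+54+54+115 = 380; mod 256 = 124 → 7c.
Outer input = (K'⊕opad) ∥ inner = f7 5c 5c ∥ 7c.
Outer hash (tag): sum = 247+92+92+124 = 555; mod 256 = 43 → 2b.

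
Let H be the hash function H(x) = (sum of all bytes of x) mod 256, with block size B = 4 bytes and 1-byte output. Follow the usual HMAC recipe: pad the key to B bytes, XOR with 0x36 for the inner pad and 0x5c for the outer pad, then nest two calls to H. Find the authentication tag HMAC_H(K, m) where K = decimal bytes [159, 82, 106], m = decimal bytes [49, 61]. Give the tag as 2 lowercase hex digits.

70

Key decimal bytes [159, 82, 106] = 9f 52 6a is 3 bytes ≤ B = 4; zero-pad to 4 bytes: K' = 9f 52 6a 00.
K' ⊕ ipad = a9 64 5c 36.  K' ⊕ opad = c3 0e 36 5c.
Inner input = (K'⊕ipad) ∥ m = a9 64 5c 36 ∥ 31 3d.
Inner hash: sum = 169+100+92+54+49+61 = 525; mod 256 = 13 → 0d.
Outer input = (K'⊕opad) ∥ inner = c3 0e 36 5c ∥ 0d.
Outer hash (tag): sum = 195+14+54+92+13 = 368; mod 256 = 112 → 70.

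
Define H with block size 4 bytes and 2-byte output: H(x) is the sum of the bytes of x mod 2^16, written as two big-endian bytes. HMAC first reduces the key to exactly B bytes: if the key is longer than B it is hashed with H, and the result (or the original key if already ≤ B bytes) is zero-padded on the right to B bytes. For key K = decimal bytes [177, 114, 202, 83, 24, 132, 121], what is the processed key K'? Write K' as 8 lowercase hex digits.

|K| = 7 > B = 4, so first hash the key.
H(K): sum = 177+114+202+83+24+132+121 = 853 → 03 55.
Zero-pad H(K) = 03 55 to 4 bytes: K' = 03 55 00 00.

03550000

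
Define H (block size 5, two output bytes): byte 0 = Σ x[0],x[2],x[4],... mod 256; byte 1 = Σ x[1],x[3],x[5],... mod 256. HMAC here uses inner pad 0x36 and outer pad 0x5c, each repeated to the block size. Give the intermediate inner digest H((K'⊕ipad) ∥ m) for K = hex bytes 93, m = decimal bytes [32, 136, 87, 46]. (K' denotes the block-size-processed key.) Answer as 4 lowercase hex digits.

Key hex bytes 93 is 1 byte ≤ B = 5; zero-pad to 5 bytes: K' = 93 00 00 00 00.
K' ⊕ ipad = a5 36 36 36 36.
Inner input = a5 36 36 36 36 ∥ 20 88 57 2e.
Inner hash: even-index sum = 455 mod 256 = 199; odd-index sum = 227 mod 256 = 227 → c7 e3.

c7e3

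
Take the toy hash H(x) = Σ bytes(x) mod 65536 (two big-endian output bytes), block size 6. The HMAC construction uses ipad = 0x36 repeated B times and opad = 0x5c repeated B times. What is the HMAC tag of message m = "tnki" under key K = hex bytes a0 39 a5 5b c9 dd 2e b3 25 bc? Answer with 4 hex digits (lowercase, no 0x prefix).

Key hex bytes a0 39 a5 5b c9 dd 2e b3 25 bc is 10 bytes > B = 6, so hash it first: H(key) = 05 41, then zero-pad to 6 bytes: K' = 05 41 00 00 00 00.
K' ⊕ ipad = 33 77 36 36 36 36.  K' ⊕ opad = 59 1d 5c 5c 5c 5c.
Inner input = (K'⊕ipad) ∥ m = 33 77 36 36 36 36 ∥ 74 6e 6b 69.
Inner hash: sum = 51+119+54+54+54+54+116+110+107+105 = 824 → 03 38.
Outer input = (K'⊕opad) ∥ inner = 59 1d 5c 5c 5c 5c ∥ 03 38.
Outer hash (tag): sum = 89+29+92+92+92+92+3+56 = 545 → 02 21.

0221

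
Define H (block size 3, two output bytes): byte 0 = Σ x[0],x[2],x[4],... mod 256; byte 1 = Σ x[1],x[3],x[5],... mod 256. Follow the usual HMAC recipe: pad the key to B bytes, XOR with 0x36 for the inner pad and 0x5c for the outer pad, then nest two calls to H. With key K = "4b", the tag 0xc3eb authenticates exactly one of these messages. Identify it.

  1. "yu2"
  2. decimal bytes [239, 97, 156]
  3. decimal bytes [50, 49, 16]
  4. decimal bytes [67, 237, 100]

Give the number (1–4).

1

Key "4b" = 34 62 is 2 bytes ≤ B = 3; zero-pad to 3 bytes: K' = 34 62 00.
K' ⊕ ipad = 02 54 36; K' ⊕ opad = 68 3e 5c.
m1: inner = H(02 54 36 79 75 32) = ad ff; tag = H(68 3e 5c ad ff) = c3eb ← matches
m2: inner = H(02 54 36 ef 61 9c) = 99 df; tag = H(68 3e 5c 99 df) = a3d7
m3: inner = H(02 54 36 32 31 10) = 69 96; tag = H(68 3e 5c 69 96) = 5aa7
m4: inner = H(02 54 36 43 ed 64) = 25 fb; tag = H(68 3e 5c 25 fb) = bf63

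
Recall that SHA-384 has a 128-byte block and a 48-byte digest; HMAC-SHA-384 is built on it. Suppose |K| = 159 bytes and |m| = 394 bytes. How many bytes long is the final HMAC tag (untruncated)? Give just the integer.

The tag is one SHA-384 digest: 48 bytes.

48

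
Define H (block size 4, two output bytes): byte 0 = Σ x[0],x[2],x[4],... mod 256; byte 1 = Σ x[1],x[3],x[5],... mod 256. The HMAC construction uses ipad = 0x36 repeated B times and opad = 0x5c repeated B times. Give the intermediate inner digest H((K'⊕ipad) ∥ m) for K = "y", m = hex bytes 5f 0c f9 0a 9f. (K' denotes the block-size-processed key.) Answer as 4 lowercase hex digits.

7c82

Key "y" = 79 is 1 byte ≤ B = 4; zero-pad to 4 bytes: K' = 79 00 00 00.
K' ⊕ ipad = 4f 36 36 36.
Inner input = 4f 36 36 36 ∥ 5f 0c f9 0a 9f.
Inner hash: even-index sum = 636 mod 256 = 124; odd-index sum = 130 mod 256 = 130 → 7c 82.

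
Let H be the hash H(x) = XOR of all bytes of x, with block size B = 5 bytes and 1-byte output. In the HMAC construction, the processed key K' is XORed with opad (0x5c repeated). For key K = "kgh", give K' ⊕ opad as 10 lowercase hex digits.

373b345c5c

Key "kgh" = 6b 67 68 is 3 bytes ≤ B = 5; zero-pad to 5 bytes: K' = 6b 67 68 00 00.
XOR each byte with 0x5c: 6b⊕5c=37, 67⊕5c=3b, 68⊕5c=34, 00⊕5c=5c, 00⊕5c=5c.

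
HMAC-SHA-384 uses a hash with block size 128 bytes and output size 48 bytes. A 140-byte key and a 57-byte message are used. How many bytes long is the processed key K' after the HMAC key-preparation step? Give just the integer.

Key is 140 > 128 bytes, so it is hashed to 48 bytes then zero-padded to 128: |K'| = 128.

128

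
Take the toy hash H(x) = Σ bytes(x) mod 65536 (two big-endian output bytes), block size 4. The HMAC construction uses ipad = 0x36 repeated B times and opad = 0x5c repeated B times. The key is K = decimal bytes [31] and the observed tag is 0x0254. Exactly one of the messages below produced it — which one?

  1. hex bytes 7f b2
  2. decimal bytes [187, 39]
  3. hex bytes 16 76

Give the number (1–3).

Key decimal bytes [31] = 1f is 1 byte ≤ B = 4; zero-pad to 4 bytes: K' = 1f 00 00 00.
K' ⊕ ipad = 29 36 36 36; K' ⊕ opad = 43 5c 5c 5c.
m1: inner = H(29 36 36 36 7f b2) = 01 fc; tag = H(43 5c 5c 5c 01 fc) = 0254 ← matches
m2: inner = H(29 36 36 36 bb 27) = 01 ad; tag = H(43 5c 5c 5c 01 ad) = 0205
m3: inner = H(29 36 36 36 16 76) = 01 57; tag = H(43 5c 5c 5c 01 57) = 01af

1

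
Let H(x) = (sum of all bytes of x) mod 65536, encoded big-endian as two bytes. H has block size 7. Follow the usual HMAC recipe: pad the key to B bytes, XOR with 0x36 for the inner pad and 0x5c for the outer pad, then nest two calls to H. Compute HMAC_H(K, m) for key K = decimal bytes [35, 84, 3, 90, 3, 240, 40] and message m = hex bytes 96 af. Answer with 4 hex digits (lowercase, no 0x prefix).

02e4

Key decimal bytes [35, 84, 3, 90, 3, 240, 40] = 23 54 03 5a 03 f0 28 is exactly B = 7 bytes: K' = 23 54 03 5a 03 f0 28.
K' ⊕ ipad = 15 62 35 6c 35 c6 1e.  K' ⊕ opad = 7f 08 5f 06 5f ac 74.
Inner input = (K'⊕ipad) ∥ m = 15 62 35 6c 35 c6 1e ∥ 96 af.
Inner hash: sum = 21+98+53+108+53+198+30+150+175 = 886 → 03 76.
Outer input = (K'⊕opad) ∥ inner = 7f 08 5f 06 5f ac 74 ∥ 03 76.
Outer hash (tag): sum = 127+8+95+6+95+172+116+3+118 = 740 → 02 e4.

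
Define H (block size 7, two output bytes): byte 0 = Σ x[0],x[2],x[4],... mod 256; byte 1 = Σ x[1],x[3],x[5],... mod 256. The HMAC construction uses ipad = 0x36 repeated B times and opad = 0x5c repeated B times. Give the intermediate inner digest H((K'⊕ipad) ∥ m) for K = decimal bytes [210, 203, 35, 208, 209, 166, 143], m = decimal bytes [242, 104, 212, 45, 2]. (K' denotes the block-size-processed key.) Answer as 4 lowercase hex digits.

Key decimal bytes [210, 203, 35, 208, 209, 166, 143] = d2 cb 23 d0 d1 a6 8f is exactly B = 7 bytes: K' = d2 cb 23 d0 d1 a6 8f.
K' ⊕ ipad = e4 fd 15 e6 e7 90 b9.
Inner input = e4 fd 15 e6 e7 90 b9 ∥ f2 68 d4 2d 02.
Inner hash: even-index sum = 814 mod 256 = 46; odd-index sum = 1083 mod 256 = 59 → 2e 3b.

2e3b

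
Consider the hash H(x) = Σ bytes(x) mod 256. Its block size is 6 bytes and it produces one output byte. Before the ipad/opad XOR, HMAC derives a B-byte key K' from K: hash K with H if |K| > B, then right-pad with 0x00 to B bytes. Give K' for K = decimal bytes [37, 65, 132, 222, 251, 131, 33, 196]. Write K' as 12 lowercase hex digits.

2b0000000000

|K| = 8 > B = 6, so first hash the key.
H(K): sum = 37+65+132+222+251+131+33+196 = 1067; mod 256 = 43 → 2b.
Zero-pad H(K) = 2b to 6 bytes: K' = 2b 00 00 00 00 00.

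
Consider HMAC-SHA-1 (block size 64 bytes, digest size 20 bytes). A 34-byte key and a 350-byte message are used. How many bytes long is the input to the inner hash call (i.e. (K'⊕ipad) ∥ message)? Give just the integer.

Key is 34 ≤ 64 bytes, zero-padded: |K'| = 64.
Inner input = (K'⊕ipad) ∥ m → 64 + 350 = 414 bytes.

414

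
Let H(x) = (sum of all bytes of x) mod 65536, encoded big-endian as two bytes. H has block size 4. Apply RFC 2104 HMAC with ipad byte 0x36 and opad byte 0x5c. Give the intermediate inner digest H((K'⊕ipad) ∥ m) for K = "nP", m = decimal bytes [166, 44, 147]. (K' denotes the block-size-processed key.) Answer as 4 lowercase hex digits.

028f

Key "nP" = 6e 50 is 2 bytes ≤ B = 4; zero-pad to 4 bytes: K' = 6e 50 00 00.
K' ⊕ ipad = 58 66 36 36.
Inner input = 58 66 36 36 ∥ a6 2c 93.
Inner hash: sum = 88+102+54+54+166+44+147 = 655 → 02 8f.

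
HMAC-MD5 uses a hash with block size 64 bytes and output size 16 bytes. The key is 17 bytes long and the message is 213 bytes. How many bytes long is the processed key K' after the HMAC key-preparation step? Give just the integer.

Key is 17 ≤ 64 bytes, zero-padded: |K'| = 64.

64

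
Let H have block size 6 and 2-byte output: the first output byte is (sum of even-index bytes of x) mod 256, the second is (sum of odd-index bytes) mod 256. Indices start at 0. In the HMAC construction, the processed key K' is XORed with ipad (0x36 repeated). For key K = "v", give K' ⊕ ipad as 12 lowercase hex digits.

403636363636

Key "v" = 76 is 1 byte ≤ B = 6; zero-pad to 6 bytes: K' = 76 00 00 00 00 00.
XOR each byte with 0x36: 76⊕36=40, 00⊕36=36, 00⊕36=36, 00⊕36=36, 00⊕36=36, 00⊕36=36.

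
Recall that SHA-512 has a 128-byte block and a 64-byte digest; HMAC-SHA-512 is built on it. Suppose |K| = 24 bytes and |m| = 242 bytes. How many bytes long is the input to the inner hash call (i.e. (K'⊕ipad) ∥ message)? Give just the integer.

370

Key is 24 ≤ 128 bytes, zero-padded: |K'| = 128.
Inner input = (K'⊕ipad) ∥ m → 128 + 242 = 370 bytes.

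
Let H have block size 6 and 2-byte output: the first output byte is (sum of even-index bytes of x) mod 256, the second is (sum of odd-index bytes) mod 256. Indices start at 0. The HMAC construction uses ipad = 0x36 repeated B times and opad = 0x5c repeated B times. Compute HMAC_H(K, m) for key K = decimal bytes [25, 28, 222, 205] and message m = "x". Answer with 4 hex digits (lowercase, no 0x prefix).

e888

Key decimal bytes [25, 28, 222, 205] = 19 1c de cd is 4 bytes ≤ B = 6; zero-pad to 6 bytes: K' = 19 1c de cd 00 00.
K' ⊕ ipad = 2f 2a e8 fb 36 36.  K' ⊕ opad = 45 40 82 91 5c 5c.
Inner input = (K'⊕ipad) ∥ m = 2f 2a e8 fb 36 36 ∥ 78.
Inner hash: even-index sum = 453 mod 256 = 197; odd-index sum = 347 mod 256 = 91 → c5 5b.
Outer input = (K'⊕opad) ∥ inner = 45 40 82 91 5c 5c ∥ c5 5b.
Outer hash (tag): even-index sum = 488 mod 256 = 232; odd-index sum = 392 mod 256 = 136 → e8 88.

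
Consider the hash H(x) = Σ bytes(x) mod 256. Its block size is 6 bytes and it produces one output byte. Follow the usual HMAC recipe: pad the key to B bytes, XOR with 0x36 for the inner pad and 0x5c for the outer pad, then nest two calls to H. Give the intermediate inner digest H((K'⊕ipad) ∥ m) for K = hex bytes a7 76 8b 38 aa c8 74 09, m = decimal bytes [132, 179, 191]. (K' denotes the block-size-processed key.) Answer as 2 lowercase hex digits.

fd

Key hex bytes a7 76 8b 38 aa c8 74 09 is 8 bytes > B = 6, so hash it first: H(key) = cf, then zero-pad to 6 bytes: K' = cf 00 00 00 00 00.
K' ⊕ ipad = f9 36 36 36 36 36.
Inner input = f9 36 36 36 36 36 ∥ 84 b3 bf.
Inner hash: sum = 249+54+54+54+54+54+132+179+191 = 1021; mod 256 = 253 → fd.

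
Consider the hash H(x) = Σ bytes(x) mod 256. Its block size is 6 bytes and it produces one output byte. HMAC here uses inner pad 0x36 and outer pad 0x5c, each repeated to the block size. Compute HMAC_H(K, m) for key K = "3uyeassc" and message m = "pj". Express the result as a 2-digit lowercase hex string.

26

Key "3uyeassc" = 33 75 79 65 61 73 73 63 is 8 bytes > B = 6, so hash it first: H(key) = 30, then zero-pad to 6 bytes: K' = 30 00 00 00 00 00.
K' ⊕ ipad = 06 36 36 36 36 36.  K' ⊕ opad = 6c 5c 5c 5c 5c 5c.
Inner input = (K'⊕ipad) ∥ m = 06 36 36 36 36 36 ∥ 70 6a.
Inner hash: sum = 6+54+54+54+54+54+112+106 = 494; mod 256 = 238 → ee.
Outer input = (K'⊕opad) ∥ inner = 6c 5c 5c 5c 5c 5c ∥ ee.
Outer hash (tag): sum = 108+92+92+92+92+92+238 = 806; mod 256 = 38 → 26.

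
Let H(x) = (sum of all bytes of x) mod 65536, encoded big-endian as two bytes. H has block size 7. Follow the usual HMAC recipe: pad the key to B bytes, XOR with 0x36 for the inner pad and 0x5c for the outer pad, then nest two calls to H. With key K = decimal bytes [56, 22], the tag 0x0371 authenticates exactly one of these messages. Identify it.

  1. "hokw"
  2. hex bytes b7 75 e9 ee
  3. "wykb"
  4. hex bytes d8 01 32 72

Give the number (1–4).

1

Key decimal bytes [56, 22] = 38 16 is 2 bytes ≤ B = 7; zero-pad to 7 bytes: K' = 38 16 00 00 00 00 00.
K' ⊕ ipad = 0e 20 36 36 36 36 36; K' ⊕ opad = 64 4a 5c 5c 5c 5c 5c.
m1: inner = H(0e 20 36 36 36 36 36 68 6f 6b 77) = 02 f5; tag = H(64 4a 5c 5c 5c 5c 5c 02 f5) = 0371 ← matches
m2: inner = H(0e 20 36 36 36 36 36 b7 75 e9 ee) = 04 3f; tag = H(64 4a 5c 5c 5c 5c 5c 04 3f) = 02bd
m3: inner = H(0e 20 36 36 36 36 36 77 79 6b 62) = 02 f9; tag = H(64 4a 5c 5c 5c 5c 5c 02 f9) = 0375
m4: inner = H(0e 20 36 36 36 36 36 d8 01 32 72) = 02 b9; tag = H(64 4a 5c 5c 5c 5c 5c 02 b9) = 0335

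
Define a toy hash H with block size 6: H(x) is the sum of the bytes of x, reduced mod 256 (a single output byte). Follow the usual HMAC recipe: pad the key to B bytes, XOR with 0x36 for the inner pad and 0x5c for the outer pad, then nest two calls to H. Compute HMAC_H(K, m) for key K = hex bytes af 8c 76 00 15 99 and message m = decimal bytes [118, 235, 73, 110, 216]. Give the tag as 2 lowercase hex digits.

Key hex bytes af 8c 76 00 15 99 is exactly B = 6 bytes: K' = af 8c 76 00 15 99.
K' ⊕ ipad = 99 ba 40 36 23 af.  K' ⊕ opad = f3 d0 2a 5c 49 c5.
Inner input = (K'⊕ipad) ∥ m = 99 ba 40 36 23 af ∥ 76 eb 49 6e d8.
Inner hash: sum = 153+186+64+54+35+175+118+235+73+110+216 = 1419; mod 256 = 139 → 8b.
Outer input = (K'⊕opad) ∥ inner = f3 d0 2a 5c 49 c5 ∥ 8b.
Outer hash (tag): sum = 243+208+42+92+73+197+139 = 994; mod 256 = 226 → e2.

e2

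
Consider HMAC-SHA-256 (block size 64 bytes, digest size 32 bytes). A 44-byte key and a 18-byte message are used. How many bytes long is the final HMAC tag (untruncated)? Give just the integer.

The tag is one SHA-256 digest: 32 bytes.

32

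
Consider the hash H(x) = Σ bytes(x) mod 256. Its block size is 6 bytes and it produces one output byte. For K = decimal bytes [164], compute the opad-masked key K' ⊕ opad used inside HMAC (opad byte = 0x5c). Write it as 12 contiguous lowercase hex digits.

f85c5c5c5c5c

Key decimal bytes [164] = a4 is 1 byte ≤ B = 6; zero-pad to 6 bytes: K' = a4 00 00 00 00 00.
XOR each byte with 0x5c: a4⊕5c=f8, 00⊕5c=5c, 00⊕5c=5c, 00⊕5c=5c, 00⊕5c=5c, 00⊕5c=5c.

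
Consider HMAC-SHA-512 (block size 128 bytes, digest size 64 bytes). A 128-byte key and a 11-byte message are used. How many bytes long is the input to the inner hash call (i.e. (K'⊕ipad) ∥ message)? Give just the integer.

Key is 128 ≤ 128 bytes, zero-padded: |K'| = 128.
Inner input = (K'⊕ipad) ∥ m → 128 + 11 = 139 bytes.

139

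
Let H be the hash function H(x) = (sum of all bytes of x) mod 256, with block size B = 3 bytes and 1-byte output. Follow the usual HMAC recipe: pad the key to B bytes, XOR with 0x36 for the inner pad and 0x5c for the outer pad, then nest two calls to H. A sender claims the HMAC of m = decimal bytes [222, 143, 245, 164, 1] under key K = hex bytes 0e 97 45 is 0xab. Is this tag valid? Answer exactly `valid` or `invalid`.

invalid

Key hex bytes 0e 97 45 is exactly B = 3 bytes: K' = 0e 97 45.
K' ⊕ ipad = 38 a1 73; K' ⊕ opad = 52 cb 19.
Inner hash: sum = 56+161+115+222+143+245+164+1 = 1107; mod 256 = 83 → 53.
Outer hash (recomputed tag): sum = 82+203+25+83 = 393; mod 256 = 137 → 89.
Recomputed tag = 89; claimed = ab → mismatch.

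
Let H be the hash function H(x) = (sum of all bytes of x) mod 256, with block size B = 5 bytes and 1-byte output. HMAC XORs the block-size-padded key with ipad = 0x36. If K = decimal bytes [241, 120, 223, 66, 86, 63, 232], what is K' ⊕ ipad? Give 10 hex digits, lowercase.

Key decimal bytes [241, 120, 223, 66, 86, 63, 232] = f1 78 df 42 56 3f e8 is 7 bytes > B = 5, so hash it first: H(key) = 07, then zero-pad to 5 bytes: K' = 07 00 00 00 00.
XOR each byte with 0x36: 07⊕36=31, 00⊕36=36, 00⊕36=36, 00⊕36=36, 00⊕36=36.

3136363636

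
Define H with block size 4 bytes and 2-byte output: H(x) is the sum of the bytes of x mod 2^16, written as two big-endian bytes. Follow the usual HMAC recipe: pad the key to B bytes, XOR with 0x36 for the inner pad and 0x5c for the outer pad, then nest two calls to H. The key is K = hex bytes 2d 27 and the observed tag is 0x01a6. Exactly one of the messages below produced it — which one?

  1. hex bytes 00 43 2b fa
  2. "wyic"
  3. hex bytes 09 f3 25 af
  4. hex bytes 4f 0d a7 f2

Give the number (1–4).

Key hex bytes 2d 27 is 2 bytes ≤ B = 4; zero-pad to 4 bytes: K' = 2d 27 00 00.
K' ⊕ ipad = 1b 11 36 36; K' ⊕ opad = 71 7b 5c 5c.
m1: inner = H(1b 11 36 36 00 43 2b fa) = 02 00; tag = H(71 7b 5c 5c 02 00) = 01a6 ← matches
m2: inner = H(1b 11 36 36 77 79 69 63) = 02 54; tag = H(71 7b 5c 5c 02 54) = 01fa
m3: inner = H(1b 11 36 36 09 f3 25 af) = 02 68; tag = H(71 7b 5c 5c 02 68) = 020e
m4: inner = H(1b 11 36 36 4f 0d a7 f2) = 02 8d; tag = H(71 7b 5c 5c 02 8d) = 0233

1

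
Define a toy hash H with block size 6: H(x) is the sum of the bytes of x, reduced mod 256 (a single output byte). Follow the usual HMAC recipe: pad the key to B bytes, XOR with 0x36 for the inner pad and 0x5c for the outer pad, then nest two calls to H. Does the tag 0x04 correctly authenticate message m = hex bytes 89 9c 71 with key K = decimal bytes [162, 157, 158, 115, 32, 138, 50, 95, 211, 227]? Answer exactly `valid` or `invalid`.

Key decimal bytes [162, 157, 158, 115, 32, 138, 50, 95, 211, 227] = a2 9d 9e 73 20 8a 32 5f d3 e3 is 10 bytes > B = 6, so hash it first: H(key) = 41, then zero-pad to 6 bytes: K' = 41 00 00 00 00 00.
K' ⊕ ipad = 77 36 36 36 36 36; K' ⊕ opad = 1d 5c 5c 5c 5c 5c.
Inner hash: sum = 119+54+54+54+54+54+137+156+113 = 795; mod 256 = 27 → 1b.
Outer hash (recomputed tag): sum = 29+92+92+92+92+92+27 = 516; mod 256 = 4 → 04.
Recomputed tag = 04; claimed = 04 → match.

valid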